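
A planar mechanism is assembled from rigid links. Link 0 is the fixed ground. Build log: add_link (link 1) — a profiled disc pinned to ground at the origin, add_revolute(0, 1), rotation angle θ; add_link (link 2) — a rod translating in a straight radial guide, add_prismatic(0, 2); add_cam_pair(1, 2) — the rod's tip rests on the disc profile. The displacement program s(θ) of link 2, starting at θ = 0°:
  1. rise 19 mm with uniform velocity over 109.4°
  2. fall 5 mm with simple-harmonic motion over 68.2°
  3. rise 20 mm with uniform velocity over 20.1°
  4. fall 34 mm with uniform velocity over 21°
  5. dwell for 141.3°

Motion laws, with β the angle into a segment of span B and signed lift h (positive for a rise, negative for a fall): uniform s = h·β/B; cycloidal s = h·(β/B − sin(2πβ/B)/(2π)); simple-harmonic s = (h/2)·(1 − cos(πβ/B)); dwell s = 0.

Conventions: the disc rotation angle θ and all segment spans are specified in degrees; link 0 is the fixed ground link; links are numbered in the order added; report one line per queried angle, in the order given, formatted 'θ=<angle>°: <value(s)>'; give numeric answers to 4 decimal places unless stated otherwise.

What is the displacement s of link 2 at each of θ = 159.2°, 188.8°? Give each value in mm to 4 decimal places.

seg 1 [0°–109.4°] uniform, h=19: full span → s += 19 → s = 19.0000
seg 2 [109.4°–177.6°] simple-harmonic, h=-5: θ=159.2° here. β=49.8, B=68.2. -5/2·(1 − cos(π·0.7302)) = -4.1545 → s = 14.8455
seg 2 [109.4°–177.6°] simple-harmonic, h=-5: full span → s += -5 → s = 14.0000
seg 3 [177.6°–197.7°] uniform, h=20: θ=188.8° here. β=11.2, B=20.1. 20·11.2/20.1 = 11.1443 → s = 25.1443

θ=159.2°: 14.8455
θ=188.8°: 25.1443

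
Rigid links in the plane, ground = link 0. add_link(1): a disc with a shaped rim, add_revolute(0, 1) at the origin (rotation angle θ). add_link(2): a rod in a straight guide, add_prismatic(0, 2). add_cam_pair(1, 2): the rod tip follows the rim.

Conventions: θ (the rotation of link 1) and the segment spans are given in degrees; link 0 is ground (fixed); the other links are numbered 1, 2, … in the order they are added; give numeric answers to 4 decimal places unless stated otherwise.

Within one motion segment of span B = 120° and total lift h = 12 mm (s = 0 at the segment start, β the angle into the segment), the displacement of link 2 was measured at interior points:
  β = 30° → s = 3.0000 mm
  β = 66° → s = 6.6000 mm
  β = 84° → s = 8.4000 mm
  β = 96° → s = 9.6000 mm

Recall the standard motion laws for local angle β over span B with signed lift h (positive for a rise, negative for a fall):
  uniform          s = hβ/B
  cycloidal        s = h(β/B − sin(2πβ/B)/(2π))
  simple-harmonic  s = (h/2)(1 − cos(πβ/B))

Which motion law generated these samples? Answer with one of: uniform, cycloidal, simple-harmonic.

candidates at β/B = r: uniform s = h·r (linear in β); cycloidal s = h·(r − sin(2πr)/(2π)); simple-harmonic s = (h/2)(1 − cos(πr))
β=30°: printed 3.0000 | uniform 3.0000, cycloidal 1.0901, simple-harmonic 1.7574
β=66°: printed 6.6000 | uniform 6.6000, cycloidal 7.1902, simple-harmonic 6.9386
β=84°: printed 8.4000 | uniform 8.4000, cycloidal 10.2164, simple-harmonic 9.5267
β=96°: printed 9.6000 | uniform 9.6000, cycloidal 11.4164, simple-harmonic 10.8541
only one law matches every sample → uniform

uniform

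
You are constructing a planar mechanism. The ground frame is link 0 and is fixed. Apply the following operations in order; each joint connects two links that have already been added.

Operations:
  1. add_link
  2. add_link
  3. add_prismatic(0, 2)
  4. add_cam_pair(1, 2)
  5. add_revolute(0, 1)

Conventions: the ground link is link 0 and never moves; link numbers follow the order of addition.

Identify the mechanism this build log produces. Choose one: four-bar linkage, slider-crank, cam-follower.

links: 3 (incl. ground); joints: 1 revolute, 1 prismatic, 1 higher (cam) pair, forming one closed loop
3 links, revolute + prismatic + higher pair in one loop → cam-follower

cam-follower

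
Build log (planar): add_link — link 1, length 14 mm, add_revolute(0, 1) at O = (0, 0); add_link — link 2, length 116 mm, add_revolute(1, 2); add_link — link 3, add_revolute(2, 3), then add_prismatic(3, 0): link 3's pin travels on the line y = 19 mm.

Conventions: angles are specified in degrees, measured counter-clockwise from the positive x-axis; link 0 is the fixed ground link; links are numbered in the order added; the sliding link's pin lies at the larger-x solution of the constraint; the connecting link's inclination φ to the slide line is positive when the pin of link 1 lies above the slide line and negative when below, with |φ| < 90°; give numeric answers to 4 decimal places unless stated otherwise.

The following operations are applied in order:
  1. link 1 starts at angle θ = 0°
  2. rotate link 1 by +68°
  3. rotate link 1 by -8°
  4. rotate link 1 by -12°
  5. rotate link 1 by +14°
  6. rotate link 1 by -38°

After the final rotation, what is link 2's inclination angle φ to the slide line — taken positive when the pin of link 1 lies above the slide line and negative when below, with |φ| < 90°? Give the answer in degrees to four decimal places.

geometry: r = 14 mm, L = 116 mm, e = 19 mm; θ starts at 0°
rotate link 1 by +68°: θ ← 0° +68° = 68°
rotate link 1 by -8°: θ ← 68° -8° = 60°
rotate link 1 by -12°: θ ← 60° -12° = 48°
rotate link 1 by +14°: θ ← 48° +14° = 62°
rotate link 1 by -38°: θ ← 62° -38° = 24°
h = r sin θ − e = 5.694313 − 19 = -13.305687
sin φ = h / L = -13.305687 / 116 = -0.11470420
φ = arcsin(-0.11470420) = -6.586564°

-6.5866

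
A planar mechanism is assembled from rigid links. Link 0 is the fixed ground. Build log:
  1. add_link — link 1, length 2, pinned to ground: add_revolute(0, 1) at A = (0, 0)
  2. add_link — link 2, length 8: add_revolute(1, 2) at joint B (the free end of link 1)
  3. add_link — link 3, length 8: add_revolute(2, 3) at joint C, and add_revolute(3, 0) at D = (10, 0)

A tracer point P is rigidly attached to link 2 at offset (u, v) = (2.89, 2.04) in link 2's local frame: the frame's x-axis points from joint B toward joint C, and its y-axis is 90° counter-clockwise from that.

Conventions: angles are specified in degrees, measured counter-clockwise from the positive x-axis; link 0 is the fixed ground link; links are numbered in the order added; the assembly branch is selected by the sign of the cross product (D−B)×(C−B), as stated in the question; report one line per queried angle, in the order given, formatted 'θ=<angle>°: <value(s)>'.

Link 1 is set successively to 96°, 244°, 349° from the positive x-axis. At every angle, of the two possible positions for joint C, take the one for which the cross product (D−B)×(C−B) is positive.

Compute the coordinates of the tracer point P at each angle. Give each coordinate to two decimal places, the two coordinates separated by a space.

A=(0,0), D=(10.00,0)
θ=96°: B = A + 2.00·(cos96°, sin96°) = (-0.2091, 1.9890)
θ=96°: |BD| = 10.4010
θ=96°: circle(B,8.00) ∩ circle(D,8.00): a=5.2005, h=6.0790
θ=96°:   candidates: C₊=(6.0580,6.9614) cross=63.228; C₋=(3.7329,-4.9723) cross=-63.228
θ=96°:   branch + wants cross > 0 → take C=(6.0580,6.9614) (cross=63.228)
θ=96°: ex = (C−B)/|BC| = (0.7834,0.6215); ey = (-0.6215,0.7834)
θ=96°: P = B + 2.89·ex + 2.04·ey = (0.7870,5.3834)
θ=244°: B = A + 2.00·(cos244°, sin244°) = (-0.8767, -1.7976)
θ=244°: |BD| = 11.0243
θ=244°: circle(B,8.00) ∩ circle(D,8.00): a=5.5121, h=5.7980
θ=244°:   candidates: C₊=(3.6162,4.8216) cross=63.918; C₋=(5.5070,-6.6192) cross=-63.918
θ=244°:   branch + wants cross > 0 → take C=(3.6162,4.8216) (cross=63.918)
θ=244°: ex = (C−B)/|BC| = (0.5616,0.8274); ey = (-0.8274,0.5616)
θ=244°: P = B + 2.89·ex + 2.04·ey = (-0.9415,1.7393)
θ=349°: B = A + 2.00·(cos349°, sin349°) = (1.9633, -0.3816)
θ=349°: |BD| = 8.0458
θ=349°: circle(B,8.00) ∩ circle(D,8.00): a=4.0229, h=6.9149
θ=349°:   candidates: C₊=(5.6536,6.7163) cross=55.636; C₋=(6.3096,-7.0980) cross=-55.636
θ=349°:   branch + wants cross > 0 → take C=(5.6536,6.7163) (cross=55.636)
θ=349°: ex = (C−B)/|BC| = (0.4613,0.8872); ey = (-0.8872,0.4613)
θ=349°: P = B + 2.89·ex + 2.04·ey = (1.4864,3.1236)

θ=96°: 0.79 5.38
θ=244°: -0.94 1.74
θ=349°: 1.49 3.12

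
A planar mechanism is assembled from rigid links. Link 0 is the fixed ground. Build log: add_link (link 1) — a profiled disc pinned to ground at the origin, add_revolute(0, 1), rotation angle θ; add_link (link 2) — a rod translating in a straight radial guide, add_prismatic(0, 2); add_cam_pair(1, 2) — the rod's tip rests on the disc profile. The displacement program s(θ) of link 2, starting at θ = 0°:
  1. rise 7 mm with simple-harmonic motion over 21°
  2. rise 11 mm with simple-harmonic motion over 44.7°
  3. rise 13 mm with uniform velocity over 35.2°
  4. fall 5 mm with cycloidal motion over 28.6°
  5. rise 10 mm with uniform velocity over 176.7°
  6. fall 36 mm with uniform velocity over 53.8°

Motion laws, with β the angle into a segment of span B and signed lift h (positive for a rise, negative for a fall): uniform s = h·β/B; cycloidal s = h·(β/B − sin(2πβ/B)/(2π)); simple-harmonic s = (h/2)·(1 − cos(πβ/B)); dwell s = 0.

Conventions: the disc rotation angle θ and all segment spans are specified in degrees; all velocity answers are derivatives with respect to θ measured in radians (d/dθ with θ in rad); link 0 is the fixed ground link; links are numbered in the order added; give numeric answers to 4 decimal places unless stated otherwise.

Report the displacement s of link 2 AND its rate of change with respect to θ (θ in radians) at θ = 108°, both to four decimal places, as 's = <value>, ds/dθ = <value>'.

seg 1 [0°–21°] simple-harmonic, h=7: full span → s += 7 → s = 7.0000
seg 2 [21°–65.7°] simple-harmonic, h=11: full span → s += 11 → s = 18.0000
seg 3 [65.7°–100.9°] uniform, h=13: full span → s += 13 → s = 31.0000
seg 4 [100.9°–129.5°] cycloidal, h=-5: θ=108° here. β=7.1, B=28.6. -5·(0.2483 − sin(2π·0.2483)/(2π)) = -0.4455 → s = 30.5545
velocity in seg [100.9°–129.5°] (cycloidal), θ in radians: β = 7.1° = 0.1239 rad, B = 28.6° = 0.4992 rad; ds/dθ = (h/B)(1 − cos(2πβ/B)) = ((-5)/0.4992)(1 − cos(2π·0.2483)) = -9.906717 mm/rad

s = 30.5545, ds/dθ = -9.9067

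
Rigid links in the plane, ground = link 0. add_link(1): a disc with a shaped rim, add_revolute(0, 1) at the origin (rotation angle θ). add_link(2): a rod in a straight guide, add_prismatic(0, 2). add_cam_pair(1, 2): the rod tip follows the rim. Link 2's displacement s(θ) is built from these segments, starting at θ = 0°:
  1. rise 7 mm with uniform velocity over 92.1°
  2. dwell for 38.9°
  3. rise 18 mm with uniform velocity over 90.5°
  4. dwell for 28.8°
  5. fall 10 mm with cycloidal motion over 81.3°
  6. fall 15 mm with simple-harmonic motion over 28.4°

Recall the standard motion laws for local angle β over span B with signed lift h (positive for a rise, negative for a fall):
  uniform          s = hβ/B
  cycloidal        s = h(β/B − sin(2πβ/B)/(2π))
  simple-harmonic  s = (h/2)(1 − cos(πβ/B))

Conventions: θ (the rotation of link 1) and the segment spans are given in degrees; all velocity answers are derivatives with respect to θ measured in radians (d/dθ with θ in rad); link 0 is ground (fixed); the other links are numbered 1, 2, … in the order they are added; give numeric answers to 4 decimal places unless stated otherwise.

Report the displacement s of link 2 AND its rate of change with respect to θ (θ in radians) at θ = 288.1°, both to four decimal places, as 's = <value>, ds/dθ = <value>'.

segment 1 (0° to 92.1°, uniform, h = 7) is passed completely: s = 0.0000 + (7) = 7.0000
segment 2 (92.1° to 131°, dwell): s unchanged at 7.0000
segment 3 (131° to 221.5°, uniform, h = 18) is passed completely: s = 7.0000 + (18) = 25.0000
segment 4 (221.5° to 250.3°, dwell): s unchanged at 25.0000
θ = 288.1° falls in segment 5 (250.3° to 331.6°, cycloidal, h = -10): β = 288.1 − 250.3 = 37.8°, B = 81.3°; Δs = -10·(0.4649 − sin(2π·0.4649)/(2π)) = -4.3017; s = 25.0000 − 4.3017 = 20.6983
velocity in seg [250.3°–331.6°] (cycloidal), θ in radians: β = 37.8° = 0.6597 rad, B = 81.3° = 1.4190 rad; ds/dθ = (h/B)(1 − cos(2πβ/B)) = ((-10)/1.4190)(1 − cos(2π·0.4649)) = -13.924642 mm/rad

s = 20.6983, ds/dθ = -13.9246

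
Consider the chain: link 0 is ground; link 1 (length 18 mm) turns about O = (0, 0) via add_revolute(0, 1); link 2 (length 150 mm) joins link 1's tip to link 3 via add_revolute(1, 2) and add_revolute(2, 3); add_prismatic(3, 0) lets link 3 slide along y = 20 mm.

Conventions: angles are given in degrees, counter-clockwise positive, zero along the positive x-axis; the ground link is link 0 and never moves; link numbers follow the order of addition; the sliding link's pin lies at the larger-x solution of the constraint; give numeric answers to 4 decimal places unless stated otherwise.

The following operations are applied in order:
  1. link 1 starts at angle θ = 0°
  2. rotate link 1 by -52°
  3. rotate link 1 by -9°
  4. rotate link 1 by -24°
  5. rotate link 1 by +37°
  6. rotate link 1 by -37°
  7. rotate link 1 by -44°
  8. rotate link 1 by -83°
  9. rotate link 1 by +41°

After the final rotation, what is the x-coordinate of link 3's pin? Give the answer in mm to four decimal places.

geometry: r = 18 mm, L = 150 mm, e = 20 mm; θ starts at 0°
rotate link 1 by -52°: θ ← 0° -52° = -52°
rotate link 1 by -9°: θ ← -52° -9° = -61°
rotate link 1 by -24°: θ ← -61° -24° = -85°
rotate link 1 by +37°: θ ← -85° +37° = -48°
rotate link 1 by -37°: θ ← -48° -37° = -85°
rotate link 1 by -44°: θ ← -85° -44° = -129°
rotate link 1 by -83°: θ ← -129° -83° = -212°
rotate link 1 by +41°: θ ← -212° +41° = -171°
crank pin P = (r cos θ, r sin θ) = (-17.778390, -2.815820)
h = r sin θ − e = -2.815820 − 20 = -22.815820
x = r cos θ + √(L² − h²) = -17.778390 + 148.254640 = 130.476250

130.4763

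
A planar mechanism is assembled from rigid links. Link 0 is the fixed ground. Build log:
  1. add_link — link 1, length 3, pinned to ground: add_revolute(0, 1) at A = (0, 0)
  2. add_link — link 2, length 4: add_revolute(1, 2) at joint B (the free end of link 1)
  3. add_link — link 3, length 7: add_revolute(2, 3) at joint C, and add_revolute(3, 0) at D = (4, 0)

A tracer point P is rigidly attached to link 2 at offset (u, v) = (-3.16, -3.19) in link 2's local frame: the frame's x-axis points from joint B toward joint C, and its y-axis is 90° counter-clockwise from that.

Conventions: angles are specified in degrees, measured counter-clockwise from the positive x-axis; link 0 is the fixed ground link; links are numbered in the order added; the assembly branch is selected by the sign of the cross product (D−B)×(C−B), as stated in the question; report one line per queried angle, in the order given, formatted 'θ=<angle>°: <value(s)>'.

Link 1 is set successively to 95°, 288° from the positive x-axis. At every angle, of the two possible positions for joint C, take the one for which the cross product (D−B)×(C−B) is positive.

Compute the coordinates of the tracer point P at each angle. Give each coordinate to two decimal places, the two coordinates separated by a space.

A=(0,0), D=(4.00,0)
θ=95°: B = A + 3.00·(cos95°, sin95°) = (-0.2615, 2.9886)
θ=95°: |BD| = 5.2050
θ=95°: circle(B,4.00) ∩ circle(D,7.00): a=-0.5676, h=3.9595
θ=95°:   candidates: C₊=(1.5473,6.5563) cross=20.609; C₋=(-2.9996,0.0727) cross=-20.609
θ=95°:   branch + wants cross > 0 → take C=(1.5473,6.5563) (cross=20.609)
θ=95°: ex = (C−B)/|BC| = (0.4522,0.8919); ey = (-0.8919,0.4522)
θ=95°: P = B + -3.16·ex + -3.19·ey = (1.1548,-1.2724)
θ=288°: B = A + 3.00·(cos288°, sin288°) = (0.9271, -2.8532)
θ=288°: |BD| = 4.1933
θ=288°: circle(B,4.00) ∩ circle(D,7.00): a=-1.8382, h=3.5526
θ=288°:   candidates: C₊=(-2.8373,-1.5005) cross=14.897; C₋=(1.9972,-6.7074) cross=-14.897
θ=288°:   branch + wants cross > 0 → take C=(-2.8373,-1.5005) (cross=14.897)
θ=288°: ex = (C−B)/|BC| = (-0.9411,0.3382); ey = (-0.3382,-0.9411)
θ=288°: P = B + -3.16·ex + -3.19·ey = (4.9796,-0.9197)

θ=95°: 1.15 -1.27
θ=288°: 4.98 -0.92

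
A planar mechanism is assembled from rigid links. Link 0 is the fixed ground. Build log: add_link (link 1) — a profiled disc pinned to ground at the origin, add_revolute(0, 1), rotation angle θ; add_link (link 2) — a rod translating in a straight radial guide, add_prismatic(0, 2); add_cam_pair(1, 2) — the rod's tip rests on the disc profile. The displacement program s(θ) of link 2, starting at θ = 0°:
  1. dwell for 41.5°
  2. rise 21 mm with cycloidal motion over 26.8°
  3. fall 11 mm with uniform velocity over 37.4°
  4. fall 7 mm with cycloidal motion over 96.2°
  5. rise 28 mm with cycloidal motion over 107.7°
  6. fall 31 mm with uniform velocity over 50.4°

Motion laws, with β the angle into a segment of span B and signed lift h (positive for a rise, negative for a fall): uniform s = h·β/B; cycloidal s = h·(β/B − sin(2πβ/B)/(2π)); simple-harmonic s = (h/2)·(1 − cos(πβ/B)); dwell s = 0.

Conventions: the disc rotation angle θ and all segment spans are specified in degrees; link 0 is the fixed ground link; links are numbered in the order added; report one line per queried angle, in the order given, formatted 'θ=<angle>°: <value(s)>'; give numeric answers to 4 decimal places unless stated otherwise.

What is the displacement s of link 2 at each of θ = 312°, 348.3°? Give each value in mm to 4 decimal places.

seg 1 [0°–41.5°] dwell: s stays 0.0000
seg 2 [41.5°–68.3°] cycloidal, h=21: full span → s += 21 → s = 21.0000
seg 3 [68.3°–105.7°] uniform, h=-11: full span → s += -11 → s = 10.0000
seg 4 [105.7°–201.9°] cycloidal, h=-7: full span → s += -7 → s = 3.0000
seg 5 [201.9°–309.6°] cycloidal, h=28: full span → s += 28 → s = 31.0000
seg 6 [309.6°–360°] uniform, h=-31: θ=312° here. β=2.4, B=50.4. -31·2.4/50.4 = -1.4762 → s = 29.5238
seg 6 [309.6°–360°] uniform, h=-31: θ=348.3° here. β=38.7, B=50.4. -31·38.7/50.4 = -23.8036 → s = 7.1964

θ=312°: 29.5238
θ=348.3°: 7.1964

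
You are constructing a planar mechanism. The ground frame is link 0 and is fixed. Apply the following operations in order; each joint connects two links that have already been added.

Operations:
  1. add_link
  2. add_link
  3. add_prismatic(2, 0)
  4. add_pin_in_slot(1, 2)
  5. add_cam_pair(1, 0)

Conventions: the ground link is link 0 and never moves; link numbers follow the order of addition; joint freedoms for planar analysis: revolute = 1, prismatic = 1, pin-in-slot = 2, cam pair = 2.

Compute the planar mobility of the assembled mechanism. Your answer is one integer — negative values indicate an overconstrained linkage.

(L,J1,J2)=(1,0,0); link0 fixed
link1: (2,0,0)
link2: (3,0,0)
P 2-0 [J1]: (3,1,0)
PS 1-2 [J2]: (3,1,1)
C 1-0 [J2]: (3,1,2)
Grübler: 3·2 − 2·1 − 2 = 2

M = 2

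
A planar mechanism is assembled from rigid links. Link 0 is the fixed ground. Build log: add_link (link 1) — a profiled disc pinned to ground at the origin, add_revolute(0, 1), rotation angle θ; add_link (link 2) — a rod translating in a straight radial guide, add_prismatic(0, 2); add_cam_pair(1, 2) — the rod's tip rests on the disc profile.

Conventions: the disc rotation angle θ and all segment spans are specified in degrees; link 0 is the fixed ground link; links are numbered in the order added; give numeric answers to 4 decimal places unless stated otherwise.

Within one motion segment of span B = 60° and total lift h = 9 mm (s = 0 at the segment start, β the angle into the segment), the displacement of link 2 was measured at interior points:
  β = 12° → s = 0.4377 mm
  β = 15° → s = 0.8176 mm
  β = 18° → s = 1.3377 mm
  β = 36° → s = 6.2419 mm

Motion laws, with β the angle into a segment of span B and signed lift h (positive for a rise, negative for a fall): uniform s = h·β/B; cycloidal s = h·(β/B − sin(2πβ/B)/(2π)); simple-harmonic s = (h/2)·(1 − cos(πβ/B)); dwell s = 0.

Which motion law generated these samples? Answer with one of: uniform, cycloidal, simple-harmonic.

candidates at β/B = r: uniform s = h·r (linear in β); cycloidal s = h·(r − sin(2πr)/(2π)); simple-harmonic s = (h/2)(1 − cos(πr))
β=12°: printed 0.4377 | uniform 1.8000, cycloidal 0.4377, simple-harmonic 0.8594
β=15°: printed 0.8176 | uniform 2.2500, cycloidal 0.8176, simple-harmonic 1.3180
β=18°: printed 1.3377 | uniform 2.7000, cycloidal 1.3377, simple-harmonic 1.8550
β=36°: printed 6.2419 | uniform 5.4000, cycloidal 6.2419, simple-harmonic 5.8906
only one law matches every sample → cycloidal

cycloidal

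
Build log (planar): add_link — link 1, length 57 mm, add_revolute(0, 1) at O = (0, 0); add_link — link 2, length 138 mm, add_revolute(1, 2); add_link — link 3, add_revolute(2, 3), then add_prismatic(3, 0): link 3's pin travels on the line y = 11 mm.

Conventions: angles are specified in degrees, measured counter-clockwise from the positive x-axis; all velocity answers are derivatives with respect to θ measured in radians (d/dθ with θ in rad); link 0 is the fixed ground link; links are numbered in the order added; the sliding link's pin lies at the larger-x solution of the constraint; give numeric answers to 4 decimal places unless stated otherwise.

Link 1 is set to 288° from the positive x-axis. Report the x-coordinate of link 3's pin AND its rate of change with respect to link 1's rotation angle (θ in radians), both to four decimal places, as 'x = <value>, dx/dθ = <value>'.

geometry: r = 57 mm, L = 138 mm, e = 11 mm
crank pin P = (r cos θ, r sin θ) = (17.613969, -54.210221)
h = r sin θ − e = -54.210221 − 11 = -65.210221
x = r cos θ + √(L² − h²) = 17.613969 + 121.620833 = 139.234802
dx/dθ = −r sin θ − h·r cos θ/√(L² − h²) (θ in radians; h = -65.210221) = 63.654416

x = 139.2348, dx/dθ = 63.6544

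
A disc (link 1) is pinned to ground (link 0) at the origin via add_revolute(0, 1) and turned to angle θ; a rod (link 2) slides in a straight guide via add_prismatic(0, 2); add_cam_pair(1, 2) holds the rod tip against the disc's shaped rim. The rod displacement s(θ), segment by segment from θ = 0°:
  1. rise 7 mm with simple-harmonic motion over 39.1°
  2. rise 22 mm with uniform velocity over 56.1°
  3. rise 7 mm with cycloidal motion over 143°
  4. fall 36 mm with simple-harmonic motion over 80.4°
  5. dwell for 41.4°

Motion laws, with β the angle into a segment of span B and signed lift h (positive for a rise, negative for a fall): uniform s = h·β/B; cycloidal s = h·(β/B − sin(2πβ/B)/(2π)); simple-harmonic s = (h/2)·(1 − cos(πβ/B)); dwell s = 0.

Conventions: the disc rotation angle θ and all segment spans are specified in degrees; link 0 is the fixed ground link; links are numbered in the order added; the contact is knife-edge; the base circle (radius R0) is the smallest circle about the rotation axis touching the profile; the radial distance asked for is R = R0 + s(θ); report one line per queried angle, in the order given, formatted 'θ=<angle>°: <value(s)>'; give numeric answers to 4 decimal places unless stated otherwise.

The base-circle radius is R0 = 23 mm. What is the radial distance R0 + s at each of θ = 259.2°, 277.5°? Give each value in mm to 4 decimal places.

segment 1 (0° to 39.1°, simple-harmonic, h = 7) is passed completely: s = 0.0000 + (7) = 7.0000
segment 2 (39.1° to 95.2°, uniform, h = 22) is passed completely: s = 7.0000 + (22) = 29.0000
segment 3 (95.2° to 238.2°, cycloidal, h = 7) is passed completely: s = 29.0000 + (7) = 36.0000
θ = 259.2° falls in segment 4 (238.2° to 318.6°, simple-harmonic, h = -36): β = 259.2 − 238.2 = 21°, B = 80.4°; Δs = -36/2·(1 − cos(π·0.2612)) = -5.7275; s = 36.0000 − 5.7275 = 30.2725
θ = 277.5° falls in segment 4 (238.2° to 318.6°, simple-harmonic, h = -36): β = 277.5 − 238.2 = 39.3°, B = 80.4°; Δs = -36/2·(1 − cos(π·0.4888)) = -17.3671; s = 36.0000 − 17.3671 = 18.6329
θ=259.2°: R = R0 + s = 23 + 30.2725 = 53.2725
θ=277.5°: R = R0 + s = 23 + 18.6329 = 41.6329

θ=259.2°: 53.2725
θ=277.5°: 41.6329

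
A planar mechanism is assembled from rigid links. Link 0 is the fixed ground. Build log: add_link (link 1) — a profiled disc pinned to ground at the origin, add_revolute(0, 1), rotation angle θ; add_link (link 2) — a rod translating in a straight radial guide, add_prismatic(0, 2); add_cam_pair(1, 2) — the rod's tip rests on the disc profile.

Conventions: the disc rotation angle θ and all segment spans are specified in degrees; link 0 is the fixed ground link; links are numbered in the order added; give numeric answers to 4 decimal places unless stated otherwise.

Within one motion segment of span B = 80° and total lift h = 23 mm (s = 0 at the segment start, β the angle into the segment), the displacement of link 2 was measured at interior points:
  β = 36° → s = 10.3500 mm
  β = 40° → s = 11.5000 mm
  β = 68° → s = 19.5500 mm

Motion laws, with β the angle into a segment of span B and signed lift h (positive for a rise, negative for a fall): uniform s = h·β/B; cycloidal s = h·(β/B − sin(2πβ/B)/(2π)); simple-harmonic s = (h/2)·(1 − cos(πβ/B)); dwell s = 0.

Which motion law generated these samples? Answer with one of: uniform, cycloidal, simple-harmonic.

candidates at β/B = r: uniform s = h·r (linear in β); cycloidal s = h·(r − sin(2πr)/(2π)); simple-harmonic s = (h/2)(1 − cos(πr))
β=36°: printed 10.3500 | uniform 10.3500, cycloidal 9.2188, simple-harmonic 9.7010
β=40°: printed 11.5000 | uniform 11.5000, cycloidal 11.5000, simple-harmonic 11.5000
β=68°: printed 19.5500 | uniform 19.5500, cycloidal 22.5115, simple-harmonic 21.7466
only one law matches every sample → uniform

uniform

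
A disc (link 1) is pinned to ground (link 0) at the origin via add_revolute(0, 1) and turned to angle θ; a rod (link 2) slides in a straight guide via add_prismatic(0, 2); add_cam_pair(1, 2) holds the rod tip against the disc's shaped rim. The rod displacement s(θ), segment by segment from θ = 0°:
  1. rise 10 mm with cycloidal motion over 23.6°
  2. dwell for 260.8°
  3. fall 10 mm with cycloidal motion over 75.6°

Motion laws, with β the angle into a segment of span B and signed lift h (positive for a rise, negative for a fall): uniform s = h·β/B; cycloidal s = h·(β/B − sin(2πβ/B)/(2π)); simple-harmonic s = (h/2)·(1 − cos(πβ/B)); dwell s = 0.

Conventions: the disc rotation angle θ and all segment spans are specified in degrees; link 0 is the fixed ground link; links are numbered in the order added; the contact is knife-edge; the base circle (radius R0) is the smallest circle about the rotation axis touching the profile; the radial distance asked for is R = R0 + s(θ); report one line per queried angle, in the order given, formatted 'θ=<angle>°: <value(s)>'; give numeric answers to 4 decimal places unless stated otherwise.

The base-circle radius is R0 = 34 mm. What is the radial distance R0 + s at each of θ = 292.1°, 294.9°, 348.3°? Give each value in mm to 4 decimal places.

segment 1 (0° to 23.6°, cycloidal, h = 10) is passed completely: s = 0.0000 + (10) = 10.0000
segment 2 (23.6° to 284.4°, dwell): s unchanged at 10.0000
θ = 292.1° falls in segment 3 (284.4° to 360°, cycloidal, h = -10): β = 292.1 − 284.4 = 7.7°, B = 75.6°; Δs = -10·(0.1019 − sin(2π·0.1019)/(2π)) = -0.0681; s = 10.0000 − 0.0681 = 9.9319
θ = 294.9° falls in segment 3 (284.4° to 360°, cycloidal, h = -10): β = 294.9 − 284.4 = 10.5°, B = 75.6°; Δs = -10·(0.1389 − sin(2π·0.1389)/(2π)) = -0.1697; s = 10.0000 − 0.1697 = 9.8303
θ = 348.3° falls in segment 3 (284.4° to 360°, cycloidal, h = -10): β = 348.3 − 284.4 = 63.9°, B = 75.6°; Δs = -10·(0.8452 − sin(2π·0.8452)/(2π)) = -9.7674; s = 10.0000 − 9.7674 = 0.2326
θ=292.1°: R = R0 + s = 34 + 9.9319 = 43.9319
θ=294.9°: R = R0 + s = 34 + 9.8303 = 43.8303
θ=348.3°: R = R0 + s = 34 + 0.2326 = 34.2326

θ=292.1°: 43.9319
θ=294.9°: 43.8303
θ=348.3°: 34.2326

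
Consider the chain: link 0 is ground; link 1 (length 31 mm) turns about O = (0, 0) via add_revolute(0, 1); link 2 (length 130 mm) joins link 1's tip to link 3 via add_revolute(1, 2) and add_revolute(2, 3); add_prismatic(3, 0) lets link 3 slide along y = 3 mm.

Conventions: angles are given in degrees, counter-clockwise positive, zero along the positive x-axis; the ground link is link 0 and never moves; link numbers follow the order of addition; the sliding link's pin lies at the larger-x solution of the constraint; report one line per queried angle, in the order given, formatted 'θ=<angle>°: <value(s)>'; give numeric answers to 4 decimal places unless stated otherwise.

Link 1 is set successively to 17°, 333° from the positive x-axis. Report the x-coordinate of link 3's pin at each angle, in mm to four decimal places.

geometry: r = 31 mm, L = 130 mm, e = 3 mm
θ=17°: crank pin P = (r cos θ, r sin θ) = (29.645447, 9.063523)
θ=17°: h = r sin θ − e = 9.063523 − 3 = 6.063523
θ=17°: x = r cos θ + √(L² − h²) = 29.645447 + 129.858514 = 159.503962
θ=333°: crank pin P = (r cos θ, r sin θ) = (27.621202, -14.073705)
θ=333°: h = r sin θ − e = -14.073705 − 3 = -17.073705
θ=333°: x = r cos θ + √(L² − h²) = 27.621202 + 128.873925 = 156.495127

θ=17°: 159.5040
θ=333°: 156.4951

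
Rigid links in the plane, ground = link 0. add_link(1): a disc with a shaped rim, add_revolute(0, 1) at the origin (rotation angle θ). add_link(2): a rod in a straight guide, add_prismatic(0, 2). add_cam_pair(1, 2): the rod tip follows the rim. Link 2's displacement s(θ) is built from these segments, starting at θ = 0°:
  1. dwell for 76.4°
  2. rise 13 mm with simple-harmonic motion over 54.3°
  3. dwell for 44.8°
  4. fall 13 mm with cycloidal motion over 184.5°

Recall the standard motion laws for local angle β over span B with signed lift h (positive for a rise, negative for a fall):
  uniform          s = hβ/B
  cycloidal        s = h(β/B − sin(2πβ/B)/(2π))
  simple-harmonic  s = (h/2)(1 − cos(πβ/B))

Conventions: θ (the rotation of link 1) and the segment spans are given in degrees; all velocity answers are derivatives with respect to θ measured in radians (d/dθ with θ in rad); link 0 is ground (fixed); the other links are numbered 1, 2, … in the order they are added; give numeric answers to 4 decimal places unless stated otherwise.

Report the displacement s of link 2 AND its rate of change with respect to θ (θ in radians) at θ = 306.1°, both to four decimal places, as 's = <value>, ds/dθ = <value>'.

segment 1 (0° to 76.4°, dwell): s unchanged at 0.0000
segment 2 (76.4° to 130.7°, simple-harmonic, h = 13) is passed completely: s = 0.0000 + (13) = 13.0000
segment 3 (130.7° to 175.5°, dwell): s unchanged at 13.0000
θ = 306.1° falls in segment 4 (175.5° to 360°, cycloidal, h = -13): β = 306.1 − 175.5 = 130.6°, B = 184.5°; Δs = -13·(0.7079 − sin(2π·0.7079)/(2π)) = -11.1991; s = 13.0000 − 11.1991 = 1.8009
velocity in seg [175.5°–360°] (cycloidal), θ in radians: β = 130.6° = 2.2794 rad, B = 184.5° = 3.2201 rad; ds/dθ = (h/B)(1 − cos(2πβ/B)) = ((-13)/3.2201)(1 − cos(2π·0.7079)) = -5.093595 mm/rad

s = 1.8009, ds/dθ = -5.0936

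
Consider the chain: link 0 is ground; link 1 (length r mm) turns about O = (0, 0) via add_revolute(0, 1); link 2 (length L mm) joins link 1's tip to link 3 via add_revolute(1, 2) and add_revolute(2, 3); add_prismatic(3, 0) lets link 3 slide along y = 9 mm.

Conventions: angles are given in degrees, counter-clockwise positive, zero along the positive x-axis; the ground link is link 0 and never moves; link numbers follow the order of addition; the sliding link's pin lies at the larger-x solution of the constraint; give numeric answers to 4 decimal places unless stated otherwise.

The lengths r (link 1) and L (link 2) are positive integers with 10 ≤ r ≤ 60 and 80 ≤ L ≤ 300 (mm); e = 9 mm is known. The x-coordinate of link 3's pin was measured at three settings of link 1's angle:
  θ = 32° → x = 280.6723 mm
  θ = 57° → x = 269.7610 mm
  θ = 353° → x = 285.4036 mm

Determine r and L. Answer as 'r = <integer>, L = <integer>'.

constraint per measurement: (x − r cos θ)² + (r sin θ − e)² = L²
subtracting the θ₁ and θ₂ equations cancels the r² and L² terms:
r = (x₁² − x₂²) / (2[(x₁cos θ₁ + e sin θ₁) − (x₂cos θ₂ + e sin θ₂)]) = 34.0001 → r = 34
L² = (x₁ − r cos θ₁)² + (r sin θ₁ − e)² = 63504.0239 → L = 252.0000 → L = 252
check at θ₃=353°: x = 285.4036 (printed 285.4036) ✓

r = 34, L = 252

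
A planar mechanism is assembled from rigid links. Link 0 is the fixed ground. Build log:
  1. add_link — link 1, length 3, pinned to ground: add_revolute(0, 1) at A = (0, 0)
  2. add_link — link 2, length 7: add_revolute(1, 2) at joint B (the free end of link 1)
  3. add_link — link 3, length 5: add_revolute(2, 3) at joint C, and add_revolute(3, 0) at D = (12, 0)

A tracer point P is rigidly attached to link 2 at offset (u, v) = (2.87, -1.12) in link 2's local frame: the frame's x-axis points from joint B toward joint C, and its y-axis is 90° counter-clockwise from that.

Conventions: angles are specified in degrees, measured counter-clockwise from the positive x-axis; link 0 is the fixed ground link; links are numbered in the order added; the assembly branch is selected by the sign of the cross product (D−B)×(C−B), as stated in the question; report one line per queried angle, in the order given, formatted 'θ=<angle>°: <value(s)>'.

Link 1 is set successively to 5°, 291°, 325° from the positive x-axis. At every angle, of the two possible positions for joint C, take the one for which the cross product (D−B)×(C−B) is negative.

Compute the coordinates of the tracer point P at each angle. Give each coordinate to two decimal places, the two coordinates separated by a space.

A=(0,0), D=(12.00,0)
θ=5°: B = A + 3.00·(cos5°, sin5°) = (2.9886, 0.2615)
θ=5°: |BD| = 9.0152
θ=5°: circle(B,7.00) ∩ circle(D,5.00): a=5.8387, h=3.8613
θ=5°:   candidates: C₊=(8.9368,3.9518) cross=34.811; C₋=(8.7128,-3.7676) cross=-34.811
θ=5°:   branch - wants cross < 0 → take C=(8.7128,-3.7676) (cross=-34.811)
θ=5°: ex = (C−B)/|BC| = (0.8177,-0.5756); ey = (0.5756,0.8177)
θ=5°: P = B + 2.87·ex + -1.12·ey = (4.6909,-2.3063)
θ=291°: B = A + 3.00·(cos291°, sin291°) = (1.0751, -2.8007)
θ=291°: |BD| = 11.2782
θ=291°: circle(B,7.00) ∩ circle(D,5.00): a=6.7031, h=2.0171
θ=291°:   candidates: C₊=(7.0673,0.8177) cross=22.749; C₋=(8.0691,-3.0900) cross=-22.749
θ=291°:   branch - wants cross < 0 → take C=(8.0691,-3.0900) (cross=-22.749)
θ=291°: ex = (C−B)/|BC| = (0.9991,-0.0413); ey = (0.0413,0.9991)
θ=291°: P = B + 2.87·ex + -1.12·ey = (3.8964,-4.0384)
θ=325°: B = A + 3.00·(cos325°, sin325°) = (2.4575, -1.7207)
θ=325°: |BD| = 9.6964
θ=325°: circle(B,7.00) ∩ circle(D,5.00): a=6.0858, h=3.4588
θ=325°:   candidates: C₊=(7.8329,2.7631) cross=33.538; C₋=(9.0604,-4.0446) cross=-33.538
θ=325°:   branch - wants cross < 0 → take C=(9.0604,-4.0446) (cross=-33.538)
θ=325°: ex = (C−B)/|BC| = (0.9433,-0.3320); ey = (0.3320,0.9433)
θ=325°: P = B + 2.87·ex + -1.12·ey = (4.7929,-3.7300)

θ=5°: 4.69 -2.31
θ=291°: 3.90 -4.04
θ=325°: 4.79 -3.73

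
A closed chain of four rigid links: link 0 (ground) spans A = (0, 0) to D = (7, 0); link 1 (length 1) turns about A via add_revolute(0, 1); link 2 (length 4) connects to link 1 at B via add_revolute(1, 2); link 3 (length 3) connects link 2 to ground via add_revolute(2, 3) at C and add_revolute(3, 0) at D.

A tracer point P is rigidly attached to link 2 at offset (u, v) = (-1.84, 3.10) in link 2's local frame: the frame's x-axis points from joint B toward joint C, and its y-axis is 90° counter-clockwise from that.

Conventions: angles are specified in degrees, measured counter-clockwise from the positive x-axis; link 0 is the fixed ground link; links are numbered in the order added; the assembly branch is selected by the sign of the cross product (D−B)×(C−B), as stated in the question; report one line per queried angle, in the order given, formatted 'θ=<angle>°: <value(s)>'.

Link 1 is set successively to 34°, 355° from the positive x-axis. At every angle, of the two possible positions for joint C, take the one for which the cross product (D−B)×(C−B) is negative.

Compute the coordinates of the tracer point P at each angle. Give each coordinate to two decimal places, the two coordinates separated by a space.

A=(0,0), D=(7.00,0)
θ=34°: B = A + 1.00·(cos34°, sin34°) = (0.8290, 0.5592)
θ=34°: |BD| = 6.1962
θ=34°: circle(B,4.00) ∩ circle(D,3.00): a=3.6630, h=1.6070
θ=34°:   candidates: C₊=(4.6221,1.8291) cross=9.958; C₋=(4.3320,-1.3719) cross=-9.958
θ=34°:   branch - wants cross < 0 → take C=(4.3320,-1.3719) (cross=-9.958)
θ=34°: ex = (C−B)/|BC| = (0.8758,-0.4828); ey = (0.4828,0.8758)
θ=34°: P = B + -1.84·ex + 3.10·ey = (0.7142,4.1623)
θ=355°: B = A + 1.00·(cos355°, sin355°) = (0.9962, -0.0872)
θ=355°: |BD| = 6.0044
θ=355°: circle(B,4.00) ∩ circle(D,3.00): a=3.5851, h=1.7740
θ=355°:   candidates: C₊=(4.5552,1.7386) cross=10.652; C₋=(4.6067,-1.8089) cross=-10.652
θ=355°:   branch - wants cross < 0 → take C=(4.6067,-1.8089) (cross=-10.652)
θ=355°: ex = (C−B)/|BC| = (0.9026,-0.4304); ey = (0.4304,0.9026)
θ=355°: P = B + -1.84·ex + 3.10·ey = (0.6697,3.5030)

θ=34°: 0.71 4.16
θ=355°: 0.67 3.50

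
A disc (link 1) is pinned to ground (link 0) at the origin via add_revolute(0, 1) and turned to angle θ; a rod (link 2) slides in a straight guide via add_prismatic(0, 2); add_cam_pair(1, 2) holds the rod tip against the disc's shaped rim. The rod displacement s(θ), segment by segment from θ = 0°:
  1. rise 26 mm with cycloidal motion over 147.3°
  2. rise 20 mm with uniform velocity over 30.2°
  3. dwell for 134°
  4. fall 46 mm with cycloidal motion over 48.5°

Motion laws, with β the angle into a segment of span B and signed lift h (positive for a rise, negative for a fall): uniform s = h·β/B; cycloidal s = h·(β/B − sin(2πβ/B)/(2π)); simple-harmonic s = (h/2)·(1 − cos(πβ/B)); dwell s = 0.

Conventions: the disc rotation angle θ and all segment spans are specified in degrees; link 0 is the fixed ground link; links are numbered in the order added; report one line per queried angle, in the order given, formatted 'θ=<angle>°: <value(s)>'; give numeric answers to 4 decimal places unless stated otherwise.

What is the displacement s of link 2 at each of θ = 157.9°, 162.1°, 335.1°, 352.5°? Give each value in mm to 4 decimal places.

segment 1 (0° to 147.3°, cycloidal, h = 26) is passed completely: s = 0.0000 + (26) = 26.0000
θ = 157.9° falls in segment 2 (147.3° to 177.5°, uniform, h = 20): β = 157.9 − 147.3 = 10.6°, B = 30.2°; Δs = 20·10.6/30.2 = 7.0199; s = 26.0000 + 7.0199 = 33.0199
θ = 162.1° falls in segment 2 (147.3° to 177.5°, uniform, h = 20): β = 162.1 − 147.3 = 14.8°, B = 30.2°; Δs = 20·14.8/30.2 = 9.8013; s = 26.0000 + 9.8013 = 35.8013
segment 2 (147.3° to 177.5°, uniform, h = 20) is passed completely: s = 26.0000 + (20) = 46.0000
segment 3 (177.5° to 311.5°, dwell): s unchanged at 46.0000
θ = 335.1° falls in segment 4 (311.5° to 360°, cycloidal, h = -46): β = 335.1 − 311.5 = 23.6°, B = 48.5°; Δs = -46·(0.4866 − sin(2π·0.4866)/(2π)) = -21.7677; s = 46.0000 − 21.7677 = 24.2323
θ = 352.5° falls in segment 4 (311.5° to 360°, cycloidal, h = -46): β = 352.5 − 311.5 = 41°, B = 48.5°; Δs = -46·(0.8454 − sin(2π·0.8454)/(2π)) = -44.9324; s = 46.0000 − 44.9324 = 1.0676

θ=157.9°: 33.0199
θ=162.1°: 35.8013
θ=335.1°: 24.2323
θ=352.5°: 1.0676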